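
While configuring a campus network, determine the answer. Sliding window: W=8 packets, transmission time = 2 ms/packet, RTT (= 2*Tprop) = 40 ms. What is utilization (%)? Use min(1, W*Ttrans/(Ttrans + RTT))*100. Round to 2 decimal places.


Given: W = 8, Ttrans = 2 ms, RTT = 40 ms (= 2 * Tprop, Tprop = 20 ms)
Cycle time = Ttrans + RTT = 2 + 40 = 42 ms (first packet sent until its ACK returns)
W * Ttrans = 8 * 2 = 16 ms of sending per cycle
W * Ttrans / (Ttrans + RTT) = 16 / 42 = 0.380952
U = min(1, 0.380952) = 0.380952
U% = 38.10%

38.10


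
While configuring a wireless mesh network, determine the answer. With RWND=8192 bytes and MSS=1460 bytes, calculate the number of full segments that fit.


Given: RWND = 8192 bytes, MSS = 1460 bytes
Full segments = floor(RWND / MSS)
Full segments = floor(8192 / 1460)
Full segments = floor(5.611) = 5

5


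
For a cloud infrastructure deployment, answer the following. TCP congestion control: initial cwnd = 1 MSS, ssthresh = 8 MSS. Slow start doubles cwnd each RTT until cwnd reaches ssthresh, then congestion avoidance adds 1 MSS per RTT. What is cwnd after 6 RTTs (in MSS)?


RTT 0: cwnd = 1 MSS (initial)
RTT 1: cwnd = 2 MSS (slow start, doubled)
RTT 2: cwnd = 4 MSS (slow start, doubled)
RTT 3: cwnd = 8 MSS (slow start, doubled)
RTT 4: cwnd = 9 MSS (congestion avoidance, +1)
RTT 5: cwnd = 10 MSS (congestion avoidance, +1)
RTT 6: cwnd = 11 MSS (congestion avoidance, +1)

11


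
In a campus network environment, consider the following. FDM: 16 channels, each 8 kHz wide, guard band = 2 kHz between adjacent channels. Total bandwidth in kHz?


Given: 16 channels, 8 kHz each, guard = 2 kHz
Channel bandwidth = 16 * 8 = 128 kHz
Guard bands = 15 gaps * 2 kHz = 30 kHz
Total = 128 + 30 = 158 kHz

158


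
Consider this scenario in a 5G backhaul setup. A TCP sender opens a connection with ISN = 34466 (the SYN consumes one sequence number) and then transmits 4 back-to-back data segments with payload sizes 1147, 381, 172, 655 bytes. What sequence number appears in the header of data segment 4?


The SYN occupies sequence number ISN = 34466, so the first data byte is ISN + 1 = 34467.
SEQ of data segment i = (ISN + 1) + sum of payload sizes of segments 1..i-1.
Segment 1: SEQ = 34467, payload = 1147 bytes
Segment 2: SEQ = 35614, payload = 381 bytes
Segment 3: SEQ = 35995, payload = 172 bytes
Segment 4: SEQ = 36167, payload = 655 bytes
SEQ of segment 4 = 34467 + 1147 + 381 + 172 = 36167

36167


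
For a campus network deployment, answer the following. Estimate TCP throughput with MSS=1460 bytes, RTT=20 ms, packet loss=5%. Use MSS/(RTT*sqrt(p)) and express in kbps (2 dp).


Given: MSS = 1460 bytes, RTT = 20 ms, loss = 5%
RTT in seconds = 20 / 1000 = 0.02
Loss rate = 5% = 0.05
sqrt(loss) = sqrt(0.05) = 0.223606797750
Throughput (bytes/s) = 1460 / (0.02 * 0.223606797750) = 326465.9247
Throughput (kbps) = 326465.9247 * 8 / 1000 = 2611.727398 -> 2611.73 kbps (2 dp)

2611.73


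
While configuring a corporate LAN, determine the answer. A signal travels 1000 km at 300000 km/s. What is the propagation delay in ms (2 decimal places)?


Given: distance = 1000 km, speed = 300000 km/s
Delay = distance / speed = 1000 / 300000 seconds
Delay in ms = 1000 * 1000 / 300000
Delay = 3.3333 ms
Rounded to 2 dp = 3.33 ms

3.33


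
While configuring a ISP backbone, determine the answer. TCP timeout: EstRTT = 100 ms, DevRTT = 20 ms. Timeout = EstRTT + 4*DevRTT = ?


Given: EstRTT = 100 ms, DevRTT = 20 ms
Timeout = EstRTT + 4 * DevRTT
4 * DevRTT = 4 * 20 = 80
Timeout = 100 + 80 = 180 ms

180


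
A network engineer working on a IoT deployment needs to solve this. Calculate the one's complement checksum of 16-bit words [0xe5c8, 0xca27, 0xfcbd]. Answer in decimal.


Given words: [0xe5c8, 0xca27, 0xfcbd]
Step 1: Sum all words
Raw sum = 58824 + 51751 + 64701 = 175276
Step 2: Fold carry: (44204 + 2) = 44206
One's complement = ~44206 & 0xFFFF = 21329

21329


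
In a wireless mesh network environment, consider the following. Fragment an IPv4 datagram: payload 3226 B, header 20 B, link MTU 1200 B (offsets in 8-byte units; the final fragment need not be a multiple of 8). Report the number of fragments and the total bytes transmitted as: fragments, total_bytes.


Max data per non-final fragment = floor((MTU - header)/8)*8 = floor((1200 - 20)/8)*8 = floor(1180/8)*8 = 1176 B
Final fragment needs no 8-byte alignment: it can carry up to MTU - header = 1180 B
Non-final fragments needed = ceil((payload - 1180) / 1176) = ceil(2046/1176) = ceil(1.7398) = 2
Number of fragments = 2 + 1 = 3
Fragment sizes (data): 2 * 1176 B + 874 B (last, 874 <= 1180 OK)
Total bytes sent = payload + n_frags * header = 3226 + 3*20 = 3226 + 60 = 3286 B

3, 3286


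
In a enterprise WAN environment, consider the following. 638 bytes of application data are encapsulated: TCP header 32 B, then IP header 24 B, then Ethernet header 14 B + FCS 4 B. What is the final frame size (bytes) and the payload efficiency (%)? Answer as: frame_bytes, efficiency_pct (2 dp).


TCP segment = 638 + 32 = 670 B
IP packet = 670 + 24 = 694 B
Ethernet frame = 694 + 14 + 4 = 712 B
Efficiency = app / frame = 638 / 712 = 0.896067 = 89.6067% -> 89.61% (2 dp)

712, 89.61


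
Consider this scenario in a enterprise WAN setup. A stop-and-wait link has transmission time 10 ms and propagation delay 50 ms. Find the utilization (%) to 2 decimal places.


Given: Ttrans = 10 ms, Tprop = 50 ms
RTT = 2 * Tprop = 2 * 50 = 100 ms
U = Ttrans / (Ttrans + RTT)
U = 10 / (10 + 100)
U = 10 / 110 = 0.090909
U% = 9.09%

9.09


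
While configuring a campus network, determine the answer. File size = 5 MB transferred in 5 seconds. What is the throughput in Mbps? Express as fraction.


Given: file = 5 MB, time = 5 s
File in Mb = 5 * 8 = 40 Mb
Throughput = 40 / 5 Mbps
Throughput = 8 Mbps

8


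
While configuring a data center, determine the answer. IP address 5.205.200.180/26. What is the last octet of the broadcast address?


Given: IP = 5.205.200.180, prefix = /26
Host bits = 32 - 26 = 6
Network last octet = 180 AND mask = 128
Host part size = 2^6 - 1 = 63
Broadcast last octet = 128 OR 63 = 191

191


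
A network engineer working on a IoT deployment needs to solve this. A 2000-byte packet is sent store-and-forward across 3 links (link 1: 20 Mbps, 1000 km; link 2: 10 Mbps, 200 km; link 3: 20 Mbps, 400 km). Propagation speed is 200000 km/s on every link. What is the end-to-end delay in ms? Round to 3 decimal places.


Packet = 2000 bytes = 16000 bits. Store-and-forward: sum (t_trans + t_prop) per link.
Link 1: t_trans = 16000/(20*10^6) s = 0.8000 ms; t_prop = 1000/200000 s = 5.0000 ms; subtotal = 5.8000 ms
Link 2: t_trans = 16000/(10*10^6) s = 1.6000 ms; t_prop = 200/200000 s = 1.0000 ms; subtotal = 2.6000 ms
Link 3: t_trans = 16000/(20*10^6) s = 0.8000 ms; t_prop = 400/200000 s = 2.0000 ms; subtotal = 2.8000 ms
End-to-end = 5.8000 + 2.6000 + 2.8000 = 11.2000 ms -> 11.200 ms (3 dp)

11.200


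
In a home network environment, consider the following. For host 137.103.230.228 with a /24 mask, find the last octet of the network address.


Given: IP = 137.103.230.228, prefix = /24
Subnet mask = 255.255.255.0
Last octet of IP: 228
Last octet of mask: 0
Network last octet = 228 AND 0 = 0

0


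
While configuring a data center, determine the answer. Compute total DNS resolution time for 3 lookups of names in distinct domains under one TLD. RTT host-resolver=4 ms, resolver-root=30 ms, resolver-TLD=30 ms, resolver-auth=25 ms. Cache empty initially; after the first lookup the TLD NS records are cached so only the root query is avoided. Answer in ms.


Lookup 1 (cold cache): local + root + TLD + auth = 4 + 30 + 30 + 25 = 89 ms
Lookups 2..3 (TLD NS cached -> skip root; new domain -> still ask TLD and auth): local + TLD + auth = 4 + 30 + 25 = 59 ms each
Remaining 2 lookups: 2 * 59 = 118 ms
Total = 89 + 118 = 207 ms

207


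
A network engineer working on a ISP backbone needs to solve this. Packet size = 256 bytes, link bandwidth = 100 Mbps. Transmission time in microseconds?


Given: packet = 256 bytes, bandwidth = 100 Mbps
Packet in bits = 256 * 8 = 2048 bits
Bandwidth = 100 * 10^6 = 100000000 bps
Time = 2048 / 100000000 seconds
Time in us = 2048 * 10^6 / 100000000 = 20.48

20.48


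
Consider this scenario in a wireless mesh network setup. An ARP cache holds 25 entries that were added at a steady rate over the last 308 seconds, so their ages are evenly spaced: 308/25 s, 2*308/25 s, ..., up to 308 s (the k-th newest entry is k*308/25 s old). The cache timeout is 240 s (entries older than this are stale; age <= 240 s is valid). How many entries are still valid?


Ages are k * 308/25 s for k = 1..25 (spacing = 12.3200 s).
Entry k is valid iff k * 308/25 <= 240 iff k <= 25 * 240 / 308 = 19.4805
n_valid = floor(19.4805) = 19
(n_stale = 25 - 19 = 6)

19


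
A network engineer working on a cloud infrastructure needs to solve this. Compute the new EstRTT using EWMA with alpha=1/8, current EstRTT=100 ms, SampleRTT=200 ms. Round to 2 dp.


Given: EstRTT = 100 ms, SampleRTT = 200 ms, alpha = 1/8
New EstRTT = (1 - alpha) * EstRTT + alpha * SampleRTT
(7/8) * 100 = 87.5
(1/8) * 200 = 25
New EstRTT = 87.5 + 25 = 112.5 ms -> 112.50 ms (2 dp)

112.50


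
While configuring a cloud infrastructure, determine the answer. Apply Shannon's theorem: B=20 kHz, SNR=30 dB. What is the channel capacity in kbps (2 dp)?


Given: B = 20 kHz, SNR = 30 dB
SNR linear = 10^(30/10) = 1000
1 + SNR = 1001
log2(1001) = 9.9672262588
C = 20 * 1000 * 9.9672262588 = 199344.5252 bps
C = 199.344525 kbps -> 199.34 kbps (2 dp)

199.34


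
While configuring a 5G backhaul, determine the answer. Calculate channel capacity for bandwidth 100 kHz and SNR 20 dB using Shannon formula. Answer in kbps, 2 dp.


Given: B = 100 kHz, SNR = 20 dB
SNR linear = 10^(20/10) = 100
1 + SNR = 101
log2(101) = 6.6582114828
C = 100 * 1000 * 6.6582114828 = 665821.1483 bps
C = 665.821148 kbps -> 665.82 kbps (2 dp)

665.82


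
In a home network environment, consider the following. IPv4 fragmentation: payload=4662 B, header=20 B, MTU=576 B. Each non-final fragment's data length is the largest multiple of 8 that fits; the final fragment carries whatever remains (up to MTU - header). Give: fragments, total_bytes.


Max data per non-final fragment = floor((MTU - header)/8)*8 = floor((576 - 20)/8)*8 = floor(556/8)*8 = 552 B
Final fragment needs no 8-byte alignment: it can carry up to MTU - header = 556 B
Non-final fragments needed = ceil((payload - 556) / 552) = ceil(4106/552) = ceil(7.4384) = 8
Number of fragments = 8 + 1 = 9
Fragment sizes (data): 8 * 552 B + 246 B (last, 246 <= 556 OK)
Total bytes sent = payload + n_frags * header = 4662 + 9*20 = 4662 + 180 = 4842 B

9, 4842


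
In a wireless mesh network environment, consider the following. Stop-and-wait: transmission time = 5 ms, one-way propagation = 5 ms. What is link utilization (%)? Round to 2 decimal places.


Given: Ttrans = 5 ms, Tprop = 5 ms
RTT = 2 * Tprop = 2 * 5 = 10 ms
U = Ttrans / (Ttrans + RTT)
U = 5 / (5 + 10)
U = 5 / 15 = 0.333333
U% = 33.33%

33.33


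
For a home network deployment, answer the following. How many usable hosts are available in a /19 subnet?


Given: subnet mask /19
Host bits = 32 - 19 = 13
Total addresses = 2^13 = 8192
Usable hosts = 8192 - 2 (network + broadcast) = 8190

8190


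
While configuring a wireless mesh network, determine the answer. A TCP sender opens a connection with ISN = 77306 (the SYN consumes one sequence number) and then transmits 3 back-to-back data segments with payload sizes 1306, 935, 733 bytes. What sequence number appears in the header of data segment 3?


The SYN occupies sequence number ISN = 77306, so the first data byte is ISN + 1 = 77307.
SEQ of data segment i = (ISN + 1) + sum of payload sizes of segments 1..i-1.
Segment 1: SEQ = 77307, payload = 1306 bytes
Segment 2: SEQ = 78613, payload = 935 bytes
Segment 3: SEQ = 79548, payload = 733 bytes
SEQ of segment 3 = 77307 + 1306 + 935 = 79548

79548


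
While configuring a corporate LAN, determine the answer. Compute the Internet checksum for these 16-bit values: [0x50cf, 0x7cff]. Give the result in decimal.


Given words: [0x50cf, 0x7cff]
Step 1: Sum all words
Raw sum = 20687 + 31999 = 52686
One's complement = ~52686 & 0xFFFF = 12849

12849


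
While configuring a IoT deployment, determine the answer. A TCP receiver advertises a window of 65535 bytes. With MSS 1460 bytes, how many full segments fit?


Given: RWND = 65535 bytes, MSS = 1460 bytes
Full segments = floor(RWND / MSS)
Full segments = floor(65535 / 1460)
Full segments = floor(44.887) = 44

44


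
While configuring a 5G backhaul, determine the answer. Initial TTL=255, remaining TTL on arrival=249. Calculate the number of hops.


Given: initial TTL = 255, received TTL = 249
Hops = initial TTL - received TTL
Hops = 255 - 249 = 6

6


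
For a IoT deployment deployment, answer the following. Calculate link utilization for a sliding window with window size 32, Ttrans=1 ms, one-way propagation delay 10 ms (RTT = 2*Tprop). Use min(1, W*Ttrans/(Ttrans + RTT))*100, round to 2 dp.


Given: W = 32, Ttrans = 1 ms, RTT = 20 ms (= 2 * Tprop, Tprop = 10 ms)
Cycle time = Ttrans + RTT = 1 + 20 = 21 ms (first packet sent until its ACK returns)
W * Ttrans = 32 * 1 = 32 ms of sending per cycle
W * Ttrans / (Ttrans + RTT) = 32 / 21 = 1.523810
U = min(1, 1.523810) = 1.000000
U% = 100.00%

100.00


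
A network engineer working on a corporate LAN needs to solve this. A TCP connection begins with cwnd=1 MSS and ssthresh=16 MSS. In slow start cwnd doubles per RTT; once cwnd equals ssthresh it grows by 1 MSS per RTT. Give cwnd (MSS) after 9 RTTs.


RTT 0: cwnd = 1 MSS (initial)
RTT 1: cwnd = 2 MSS (slow start, doubled)
RTT 2: cwnd = 4 MSS (slow start, doubled)
RTT 3: cwnd = 8 MSS (slow start, doubled)
RTT 4: cwnd = 16 MSS (slow start, doubled)
RTT 5: cwnd = 17 MSS (congestion avoidance, +1)
RTT 6: cwnd = 18 MSS (congestion avoidance, +1)
RTT 7: cwnd = 19 MSS (congestion avoidance, +1)
RTT 8: cwnd = 20 MSS (congestion avoidance, +1)
RTT 9: cwnd = 21 MSS (congestion avoidance, +1)

21


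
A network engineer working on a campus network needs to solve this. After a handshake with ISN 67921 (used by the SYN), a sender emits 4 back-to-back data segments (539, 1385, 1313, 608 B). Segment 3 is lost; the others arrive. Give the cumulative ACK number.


SYN uses sequence number 67921; first data byte = ISN + 1 = 67922.
Segment 1: SEQ = 67922, len = 539 B, covers [67922, 68460]
Segment 2: SEQ = 68461, len = 1385 B, covers [68461, 69845]
Segment 3: SEQ = 69846, len = 1313 B, covers [69846, 71158] [LOST]
Segment 4: SEQ = 71159, len = 608 B, covers [71159, 71766]
In-order data received: bytes [67922, 69845] (segments 1..2).
Segment 3 missing -> gap begins at byte 69846; later segments buffered out of order.
Cumulative ACK = next expected in-order byte = 67922 + 539 + 1385 = 69846

69846


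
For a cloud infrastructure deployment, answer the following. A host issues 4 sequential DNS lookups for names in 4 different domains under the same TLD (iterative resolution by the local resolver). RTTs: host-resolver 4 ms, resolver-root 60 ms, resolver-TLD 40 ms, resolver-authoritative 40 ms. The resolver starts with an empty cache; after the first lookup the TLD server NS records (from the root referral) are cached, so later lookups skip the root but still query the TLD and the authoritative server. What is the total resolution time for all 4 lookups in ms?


Lookup 1 (cold cache): local + root + TLD + auth = 4 + 60 + 40 + 40 = 144 ms
Lookups 2..4 (TLD NS cached -> skip root; new domain -> still ask TLD and auth): local + TLD + auth = 4 + 40 + 40 = 84 ms each
Remaining 3 lookups: 3 * 84 = 252 ms
Total = 144 + 252 = 396 ms

396


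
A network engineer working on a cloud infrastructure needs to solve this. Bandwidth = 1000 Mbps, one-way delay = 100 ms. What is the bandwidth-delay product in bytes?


Given: bandwidth = 1000 Mbps, delay = 100 ms
BDP in bits = 1000 * 10^6 * 100 / 1000
BDP in bits = 100000000
BDP in bytes = 100000000 / 8 = 12500000

12500000


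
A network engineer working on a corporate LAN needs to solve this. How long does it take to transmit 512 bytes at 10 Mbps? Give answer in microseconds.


Given: packet = 512 bytes, bandwidth = 10 Mbps
Packet in bits = 512 * 8 = 4096 bits
Bandwidth = 10 * 10^6 = 10000000 bps
Time = 4096 / 10000000 seconds
Time in us = 4096 * 10^6 / 10000000 = 409.6

409.6


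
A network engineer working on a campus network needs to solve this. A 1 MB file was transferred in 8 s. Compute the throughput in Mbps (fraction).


Given: file = 1 MB, time = 8 s
File in Mb = 1 * 8 = 8 Mb
Throughput = 8 / 8 Mbps
Throughput = 1 Mbps

1


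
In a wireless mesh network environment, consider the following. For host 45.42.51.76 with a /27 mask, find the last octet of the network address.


Given: IP = 45.42.51.76, prefix = /27
Subnet mask = 255.255.255.224
Last octet of IP: 76
Last octet of mask: 224
Network last octet = 76 AND 224 = 64

64


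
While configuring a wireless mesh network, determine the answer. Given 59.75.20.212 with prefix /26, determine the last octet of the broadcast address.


Given: IP = 59.75.20.212, prefix = /26
Host bits = 32 - 26 = 6
Network last octet = 212 AND mask = 192
Host part size = 2^6 - 1 = 63
Broadcast last octet = 192 OR 63 = 255

255


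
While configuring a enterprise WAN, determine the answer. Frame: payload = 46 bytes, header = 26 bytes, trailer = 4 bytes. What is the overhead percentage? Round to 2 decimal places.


Given: payload = 46 B, header = 26 B, trailer = 4 B
Overhead bytes = header + trailer = 26 + 4 = 30
Total frame = payload + overhead = 46 + 30 = 76
Overhead % = 30 / 76 * 100 = 39.4737% -> 39.47% (2 dp)

39.47


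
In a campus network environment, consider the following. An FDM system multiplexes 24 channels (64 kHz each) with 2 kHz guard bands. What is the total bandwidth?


Given: 24 channels, 64 kHz each, guard = 2 kHz
Channel bandwidth = 24 * 64 = 1536 kHz
Guard bands = 23 gaps * 2 kHz = 46 kHz
Total = 1536 + 46 = 1582 kHz

1582


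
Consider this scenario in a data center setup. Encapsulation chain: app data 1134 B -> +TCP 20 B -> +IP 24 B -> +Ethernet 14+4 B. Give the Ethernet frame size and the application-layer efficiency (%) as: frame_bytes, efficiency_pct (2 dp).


TCP segment = 1134 + 20 = 1154 B
IP packet = 1154 + 24 = 1178 B
Ethernet frame = 1178 + 14 + 4 = 1196 B
Efficiency = app / frame = 1134 / 1196 = 0.948161 = 94.8161% -> 94.82% (2 dp)

1196, 94.82


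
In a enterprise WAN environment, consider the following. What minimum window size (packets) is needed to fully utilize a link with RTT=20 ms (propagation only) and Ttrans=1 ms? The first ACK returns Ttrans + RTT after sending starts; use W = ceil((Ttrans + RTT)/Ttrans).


Given: Ttrans = 1 ms, RTT = 20 ms (= 2 * Tprop, Tprop = 10 ms)
Time until first ACK returns = Ttrans + RTT = 1 + 20 = 21 ms
Need W * Ttrans >= Ttrans + RTT  ->  W >= (Ttrans + RTT) / Ttrans
(Ttrans + RTT) / Ttrans = 21 / 1 = 21
W_min = ceil(21) = 21

21


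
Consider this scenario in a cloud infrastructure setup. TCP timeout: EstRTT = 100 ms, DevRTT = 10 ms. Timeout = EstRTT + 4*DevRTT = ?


Given: EstRTT = 100 ms, DevRTT = 10 ms
Timeout = EstRTT + 4 * DevRTT
4 * DevRTT = 4 * 10 = 40
Timeout = 100 + 40 = 140 ms

140


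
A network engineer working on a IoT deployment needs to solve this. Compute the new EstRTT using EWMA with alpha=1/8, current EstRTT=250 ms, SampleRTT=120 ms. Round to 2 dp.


Given: EstRTT = 250 ms, SampleRTT = 120 ms, alpha = 1/8
New EstRTT = (1 - alpha) * EstRTT + alpha * SampleRTT
(7/8) * 250 = 218.75
(1/8) * 120 = 15
New EstRTT = 218.75 + 15 = 233.75 ms -> 233.75 ms (2 dp)

233.75


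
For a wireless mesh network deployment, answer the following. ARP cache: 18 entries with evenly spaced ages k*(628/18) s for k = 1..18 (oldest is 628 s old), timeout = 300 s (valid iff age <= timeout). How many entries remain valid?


Ages are k * 628/18 s for k = 1..18 (spacing = 34.8889 s).
Entry k is valid iff k * 628/18 <= 300 iff k <= 18 * 300 / 628 = 8.5987
n_valid = floor(8.5987) = 8
(n_stale = 18 - 8 = 10)

8


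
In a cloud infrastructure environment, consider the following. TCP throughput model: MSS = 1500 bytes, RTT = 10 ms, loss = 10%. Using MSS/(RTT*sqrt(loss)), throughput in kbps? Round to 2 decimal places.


Given: MSS = 1500 bytes, RTT = 10 ms, loss = 10%
RTT in seconds = 10 / 1000 = 0.01
Loss rate = 10% = 0.1
sqrt(loss) = sqrt(0.1) = 0.316227766017
Throughput (bytes/s) = 1500 / (0.01 * 0.316227766017) = 474341.6490
Throughput (kbps) = 474341.6490 * 8 / 1000 = 3794.733192 -> 3794.73 kbps (2 dp)

3794.73


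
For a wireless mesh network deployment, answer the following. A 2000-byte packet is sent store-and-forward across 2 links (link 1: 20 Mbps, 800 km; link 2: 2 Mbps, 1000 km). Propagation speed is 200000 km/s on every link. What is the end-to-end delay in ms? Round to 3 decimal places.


Packet = 2000 bytes = 16000 bits. Store-and-forward: sum (t_trans + t_prop) per link.
Link 1: t_trans = 16000/(20*10^6) s = 0.8000 ms; t_prop = 800/200000 s = 4.0000 ms; subtotal = 4.8000 ms
Link 2: t_trans = 16000/(2*10^6) s = 8.0000 ms; t_prop = 1000/200000 s = 5.0000 ms; subtotal = 13.0000 ms
End-to-end = 4.8000 + 13.0000 = 17.8000 ms -> 17.800 ms (3 dp)

17.800


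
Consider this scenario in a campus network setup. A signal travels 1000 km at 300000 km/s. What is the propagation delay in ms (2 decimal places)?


Given: distance = 1000 km, speed = 300000 km/s
Delay = distance / speed = 1000 / 300000 seconds
Delay in ms = 1000 * 1000 / 300000
Delay = 3.3333 ms
Rounded to 2 dp = 3.33 ms

3.33


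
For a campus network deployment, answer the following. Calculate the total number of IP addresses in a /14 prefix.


Given: CIDR prefix /14
Host bits = 32 - 14 = 18
Total addresses = 2^18 = 262144

262144


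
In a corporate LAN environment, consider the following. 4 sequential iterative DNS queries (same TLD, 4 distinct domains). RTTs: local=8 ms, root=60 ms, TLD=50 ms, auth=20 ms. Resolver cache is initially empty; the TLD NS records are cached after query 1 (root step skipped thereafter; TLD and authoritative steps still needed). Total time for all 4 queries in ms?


Lookup 1 (cold cache): local + root + TLD + auth = 8 + 60 + 50 + 20 = 138 ms
Lookups 2..4 (TLD NS cached -> skip root; new domain -> still ask TLD and auth): local + TLD + auth = 8 + 50 + 20 = 78 ms each
Remaining 3 lookups: 3 * 78 = 234 ms
Total = 138 + 234 = 372 ms

372


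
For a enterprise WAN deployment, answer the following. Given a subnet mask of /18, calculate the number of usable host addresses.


Given: subnet mask /18
Host bits = 32 - 18 = 14
Total addresses = 2^14 = 16384
Usable hosts = 16384 - 2 (network + broadcast) = 16382

16382


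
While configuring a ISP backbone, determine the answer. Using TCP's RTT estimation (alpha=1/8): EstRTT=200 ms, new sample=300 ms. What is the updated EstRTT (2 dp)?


Given: EstRTT = 200 ms, SampleRTT = 300 ms, alpha = 1/8
New EstRTT = (1 - alpha) * EstRTT + alpha * SampleRTT
(7/8) * 200 = 175
(1/8) * 300 = 37.5
New EstRTT = 175 + 37.5 = 212.5 ms -> 212.50 ms (2 dp)

212.50


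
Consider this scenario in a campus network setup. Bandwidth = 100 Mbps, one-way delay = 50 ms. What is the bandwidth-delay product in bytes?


Given: bandwidth = 100 Mbps, delay = 50 ms
BDP in bits = 100 * 10^6 * 50 / 1000
BDP in bits = 5000000
BDP in bytes = 5000000 / 8 = 625000

625000


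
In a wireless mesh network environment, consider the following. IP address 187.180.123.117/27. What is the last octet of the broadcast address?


Given: IP = 187.180.123.117, prefix = /27
Host bits = 32 - 27 = 5
Network last octet = 117 AND mask = 96
Host part size = 2^5 - 1 = 31
Broadcast last octet = 96 OR 31 = 127

127


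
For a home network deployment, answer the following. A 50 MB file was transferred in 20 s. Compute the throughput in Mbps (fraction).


Given: file = 50 MB, time = 20 s
File in Mb = 50 * 8 = 400 Mb
Throughput = 400 / 20 Mbps
Throughput = 20 Mbps

20


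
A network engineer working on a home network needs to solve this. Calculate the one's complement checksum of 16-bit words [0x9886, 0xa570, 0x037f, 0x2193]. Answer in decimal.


Given words: [0x9886, 0xa570, 0x037f, 0x2193]
Step 1: Sum all words
Raw sum = 39046 + 42352 + 895 + 8595 = 90888
Step 2: Fold carry: (25352 + 1) = 25353
One's complement = ~25353 & 0xFFFF = 40182

40182


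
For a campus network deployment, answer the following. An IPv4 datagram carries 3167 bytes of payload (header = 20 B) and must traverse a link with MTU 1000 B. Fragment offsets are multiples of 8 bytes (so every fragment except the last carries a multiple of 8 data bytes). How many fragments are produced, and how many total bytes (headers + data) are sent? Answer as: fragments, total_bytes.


Max data per non-final fragment = floor((MTU - header)/8)*8 = floor((1000 - 20)/8)*8 = floor(980/8)*8 = 976 B
Final fragment needs no 8-byte alignment: it can carry up to MTU - header = 980 B
Non-final fragments needed = ceil((payload - 980) / 976) = ceil(2187/976) = ceil(2.2408) = 3
Number of fragments = 3 + 1 = 4
Fragment sizes (data): 3 * 976 B + 239 B (last, 239 <= 980 OK)
Total bytes sent = payload + n_frags * header = 3167 + 4*20 = 3167 + 80 = 3247 B

4, 3247


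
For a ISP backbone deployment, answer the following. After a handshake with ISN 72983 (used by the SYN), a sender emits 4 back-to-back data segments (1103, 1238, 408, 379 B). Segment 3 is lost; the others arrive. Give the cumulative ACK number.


SYN uses sequence number 72983; first data byte = ISN + 1 = 72984.
Segment 1: SEQ = 72984, len = 1103 B, covers [72984, 74086]
Segment 2: SEQ = 74087, len = 1238 B, covers [74087, 75324]
Segment 3: SEQ = 75325, len = 408 B, covers [75325, 75732] [LOST]
Segment 4: SEQ = 75733, len = 379 B, covers [75733, 76111]
In-order data received: bytes [72984, 75324] (segments 1..2).
Segment 3 missing -> gap begins at byte 75325; later segments buffered out of order.
Cumulative ACK = next expected in-order byte = 72984 + 1103 + 1238 = 75325

75325


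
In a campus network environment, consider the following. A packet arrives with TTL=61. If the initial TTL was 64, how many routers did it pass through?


Given: initial TTL = 64, received TTL = 61
Hops = initial TTL - received TTL
Hops = 64 - 61 = 3

3


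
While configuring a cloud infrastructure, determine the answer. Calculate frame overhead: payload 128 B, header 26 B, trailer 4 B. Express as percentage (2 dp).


Given: payload = 128 B, header = 26 B, trailer = 4 B
Overhead bytes = header + trailer = 26 + 4 = 30
Total frame = payload + overhead = 128 + 30 = 158
Overhead % = 30 / 158 * 100 = 18.9873% -> 18.99% (2 dp)

18.99


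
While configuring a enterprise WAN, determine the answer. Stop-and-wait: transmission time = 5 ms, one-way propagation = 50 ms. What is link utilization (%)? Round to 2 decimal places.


Given: Ttrans = 5 ms, Tprop = 50 ms
RTT = 2 * Tprop = 2 * 50 = 100 ms
U = Ttrans / (Ttrans + RTT)
U = 5 / (5 + 100)
U = 5 / 105 = 0.047619
U% = 4.76%

4.76


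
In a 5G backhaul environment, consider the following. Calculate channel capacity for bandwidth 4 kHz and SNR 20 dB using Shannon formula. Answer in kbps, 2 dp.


Given: B = 4 kHz, SNR = 20 dB
SNR linear = 10^(20/10) = 100
1 + SNR = 101
log2(101) = 6.6582114828
C = 4 * 1000 * 6.6582114828 = 26632.8459 bps
C = 26.632846 kbps -> 26.63 kbps (2 dp)

26.63


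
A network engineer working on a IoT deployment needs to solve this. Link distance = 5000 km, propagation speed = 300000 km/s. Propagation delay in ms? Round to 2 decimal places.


Given: distance = 5000 km, speed = 300000 km/s
Delay = distance / speed = 5000 / 300000 seconds
Delay in ms = 5000 * 1000 / 300000
Delay = 16.6667 ms
Rounded to 2 dp = 16.67 ms

16.67


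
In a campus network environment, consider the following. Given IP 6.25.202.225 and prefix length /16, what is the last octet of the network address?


Given: IP = 6.25.202.225, prefix = /16
Subnet mask = 255.255.0.0
Last octet of IP: 225
Last octet of mask: 0
Network last octet = 225 AND 0 = 0

0


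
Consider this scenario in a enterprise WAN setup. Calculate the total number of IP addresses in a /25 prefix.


Given: CIDR prefix /25
Host bits = 32 - 25 = 7
Total addresses = 2^7 = 128

128


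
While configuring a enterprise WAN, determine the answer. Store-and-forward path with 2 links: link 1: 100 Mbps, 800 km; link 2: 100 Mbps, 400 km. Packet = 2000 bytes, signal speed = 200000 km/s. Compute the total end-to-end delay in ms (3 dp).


Packet = 2000 bytes = 16000 bits. Store-and-forward: sum (t_trans + t_prop) per link.
Link 1: t_trans = 16000/(100*10^6) s = 0.1600 ms; t_prop = 800/200000 s = 4.0000 ms; subtotal = 4.1600 ms
Link 2: t_trans = 16000/(100*10^6) s = 0.1600 ms; t_prop = 400/200000 s = 2.0000 ms; subtotal = 2.1600 ms
End-to-end = 4.1600 + 2.1600 = 6.3200 ms -> 6.320 ms (3 dp)

6.320


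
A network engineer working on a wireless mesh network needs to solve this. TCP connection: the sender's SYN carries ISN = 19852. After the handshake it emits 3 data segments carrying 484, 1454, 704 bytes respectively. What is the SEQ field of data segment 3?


The SYN occupies sequence number ISN = 19852, so the first data byte is ISN + 1 = 19853.
SEQ of data segment i = (ISN + 1) + sum of payload sizes of segments 1..i-1.
Segment 1: SEQ = 19853, payload = 484 bytes
Segment 2: SEQ = 20337, payload = 1454 bytes
Segment 3: SEQ = 21791, payload = 704 bytes
SEQ of segment 3 = 19853 + 484 + 1454 = 21791

21791


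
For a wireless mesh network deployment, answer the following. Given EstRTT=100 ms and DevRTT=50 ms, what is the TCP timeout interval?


Given: EstRTT = 100 ms, DevRTT = 50 ms
Timeout = EstRTT + 4 * DevRTT
4 * DevRTT = 4 * 50 = 200
Timeout = 100 + 200 = 300 ms

300


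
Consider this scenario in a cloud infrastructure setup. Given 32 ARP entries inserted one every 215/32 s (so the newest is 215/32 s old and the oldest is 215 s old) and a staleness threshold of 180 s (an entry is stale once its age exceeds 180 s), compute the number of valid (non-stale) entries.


Ages are k * 215/32 s for k = 1..32 (spacing = 6.7188 s).
Entry k is valid iff k * 215/32 <= 180 iff k <= 32 * 180 / 215 = 26.7907
n_valid = floor(26.7907) = 26
(n_stale = 32 - 26 = 6)

26


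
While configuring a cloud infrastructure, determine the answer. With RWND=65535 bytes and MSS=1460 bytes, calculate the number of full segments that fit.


Given: RWND = 65535 bytes, MSS = 1460 bytes
Full segments = floor(RWND / MSS)
Full segments = floor(65535 / 1460)
Full segments = floor(44.887) = 44

44


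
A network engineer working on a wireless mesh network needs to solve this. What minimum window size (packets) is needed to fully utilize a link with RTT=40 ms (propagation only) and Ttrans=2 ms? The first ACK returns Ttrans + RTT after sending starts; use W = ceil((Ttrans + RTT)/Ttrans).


Given: Ttrans = 2 ms, RTT = 40 ms (= 2 * Tprop, Tprop = 20 ms)
Time until first ACK returns = Ttrans + RTT = 2 + 40 = 42 ms
Need W * Ttrans >= Ttrans + RTT  ->  W >= (Ttrans + RTT) / Ttrans
(Ttrans + RTT) / Ttrans = 42 / 2 = 21
W_min = ceil(21) = 21

21


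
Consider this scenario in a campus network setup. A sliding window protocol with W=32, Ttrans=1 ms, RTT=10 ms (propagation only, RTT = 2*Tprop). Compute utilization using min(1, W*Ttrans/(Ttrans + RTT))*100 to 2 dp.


Given: W = 32, Ttrans = 1 ms, RTT = 10 ms (= 2 * Tprop, Tprop = 5 ms)
Cycle time = Ttrans + RTT = 1 + 10 = 11 ms (first packet sent until its ACK returns)
W * Ttrans = 32 * 1 = 32 ms of sending per cycle
W * Ttrans / (Ttrans + RTT) = 32 / 11 = 2.909091
U = min(1, 2.909091) = 1.000000
U% = 100.00%

100.00


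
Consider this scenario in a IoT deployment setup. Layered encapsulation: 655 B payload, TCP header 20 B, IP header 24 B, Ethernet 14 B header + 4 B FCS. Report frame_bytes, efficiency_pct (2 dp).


TCP segment = 655 + 20 = 675 B
IP packet = 675 + 24 = 699 B
Ethernet frame = 699 + 14 + 4 = 717 B
Efficiency = app / frame = 655 / 717 = 0.913529 = 91.3529% -> 91.35% (2 dp)

717, 91.35


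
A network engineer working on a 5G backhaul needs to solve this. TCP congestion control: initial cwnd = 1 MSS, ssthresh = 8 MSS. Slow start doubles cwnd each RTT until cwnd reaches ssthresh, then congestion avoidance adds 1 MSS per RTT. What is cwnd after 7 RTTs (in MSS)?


RTT 0: cwnd = 1 MSS (initial)
RTT 1: cwnd = 2 MSS (slow start, doubled)
RTT 2: cwnd = 4 MSS (slow start, doubled)
RTT 3: cwnd = 8 MSS (slow start, doubled)
RTT 4: cwnd = 9 MSS (congestion avoidance, +1)
RTT 5: cwnd = 10 MSS (congestion avoidance, +1)
RTT 6: cwnd = 11 MSS (congestion avoidance, +1)
RTT 7: cwnd = 12 MSS (congestion avoidance, +1)

12


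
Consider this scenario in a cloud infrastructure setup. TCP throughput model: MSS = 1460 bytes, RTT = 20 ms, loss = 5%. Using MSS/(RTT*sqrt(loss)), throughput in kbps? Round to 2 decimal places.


Given: MSS = 1460 bytes, RTT = 20 ms, loss = 5%
RTT in seconds = 20 / 1000 = 0.02
Loss rate = 5% = 0.05
sqrt(loss) = sqrt(0.05) = 0.223606797750
Throughput (bytes/s) = 1460 / (0.02 * 0.223606797750) = 326465.9247
Throughput (kbps) = 326465.9247 * 8 / 1000 = 2611.727398 -> 2611.73 kbps (2 dp)

2611.73


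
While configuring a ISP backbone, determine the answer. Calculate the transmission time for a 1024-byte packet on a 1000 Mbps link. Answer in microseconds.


Given: packet = 1024 bytes, bandwidth = 1000 Mbps
Packet in bits = 1024 * 8 = 8192 bits
Bandwidth = 1000 * 10^6 = 1000000000 bps
Time = 8192 / 1000000000 seconds
Time in us = 8192 * 10^6 / 1000000000 = 8.192

8.192


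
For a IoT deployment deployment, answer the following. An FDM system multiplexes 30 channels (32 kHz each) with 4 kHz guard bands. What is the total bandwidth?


Given: 30 channels, 32 kHz each, guard = 4 kHz
Channel bandwidth = 30 * 32 = 960 kHz
Guard bands = 29 gaps * 4 kHz = 116 kHz
Total = 960 + 116 = 1076 kHz

1076


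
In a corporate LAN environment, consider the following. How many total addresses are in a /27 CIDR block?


Given: CIDR prefix /27
Host bits = 32 - 27 = 5
Total addresses = 2^5 = 32

32


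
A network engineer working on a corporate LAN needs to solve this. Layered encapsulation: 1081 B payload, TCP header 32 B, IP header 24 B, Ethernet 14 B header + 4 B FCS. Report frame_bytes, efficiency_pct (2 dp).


TCP segment = 1081 + 32 = 1113 B
IP packet = 1113 + 24 = 1137 B
Ethernet frame = 1137 + 14 + 4 = 1155 B
Efficiency = app / frame = 1081 / 1155 = 0.935931 = 93.5931% -> 93.59% (2 dp)

1155, 93.59


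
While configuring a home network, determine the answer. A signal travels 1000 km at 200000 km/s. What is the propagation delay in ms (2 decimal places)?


Given: distance = 1000 km, speed = 200000 km/s
Delay = distance / speed = 1000 / 200000 seconds
Delay in ms = 1000 * 1000 / 200000
Delay = 5.0000 ms
Rounded to 2 dp = 5.00 ms

5.00


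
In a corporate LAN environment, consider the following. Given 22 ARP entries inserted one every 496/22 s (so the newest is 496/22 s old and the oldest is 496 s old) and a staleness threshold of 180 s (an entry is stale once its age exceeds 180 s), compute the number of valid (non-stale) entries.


Ages are k * 496/22 s for k = 1..22 (spacing = 22.5455 s).
Entry k is valid iff k * 496/22 <= 180 iff k <= 22 * 180 / 496 = 7.9839
n_valid = floor(7.9839) = 7
(n_stale = 22 - 7 = 15)

7


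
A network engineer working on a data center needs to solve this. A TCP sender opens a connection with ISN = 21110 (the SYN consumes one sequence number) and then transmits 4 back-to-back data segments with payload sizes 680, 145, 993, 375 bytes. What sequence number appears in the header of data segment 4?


The SYN occupies sequence number ISN = 21110, so the first data byte is ISN + 1 = 21111.
SEQ of data segment i = (ISN + 1) + sum of payload sizes of segments 1..i-1.
Segment 1: SEQ = 21111, payload = 680 bytes
Segment 2: SEQ = 21791, payload = 145 bytes
Segment 3: SEQ = 21936, payload = 993 bytes
Segment 4: SEQ = 22929, payload = 375 bytes
SEQ of segment 4 = 21111 + 680 + 145 + 993 = 22929

22929


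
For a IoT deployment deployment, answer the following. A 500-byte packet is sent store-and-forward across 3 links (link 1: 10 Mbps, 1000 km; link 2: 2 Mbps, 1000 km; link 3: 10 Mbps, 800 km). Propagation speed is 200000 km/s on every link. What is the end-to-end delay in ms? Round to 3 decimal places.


Packet = 500 bytes = 4000 bits. Store-and-forward: sum (t_trans + t_prop) per link.
Link 1: t_trans = 4000/(10*10^6) s = 0.4000 ms; t_prop = 1000/200000 s = 5.0000 ms; subtotal = 5.4000 ms
Link 2: t_trans = 4000/(2*10^6) s = 2.0000 ms; t_prop = 1000/200000 s = 5.0000 ms; subtotal = 7.0000 ms
Link 3: t_trans = 4000/(10*10^6) s = 0.4000 ms; t_prop = 800/200000 s = 4.0000 ms; subtotal = 4.4000 ms
End-to-end = 5.4000 + 7.0000 + 4.4000 = 16.8000 ms -> 16.800 ms (3 dp)

16.800


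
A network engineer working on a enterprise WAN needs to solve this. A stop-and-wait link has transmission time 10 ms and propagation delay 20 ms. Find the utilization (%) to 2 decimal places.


Given: Ttrans = 10 ms, Tprop = 20 ms
RTT = 2 * Tprop = 2 * 20 = 40 ms
U = Ttrans / (Ttrans + RTT)
U = 10 / (10 + 40)
U = 10 / 50 = 0.2
U% = 20.00%

20.00


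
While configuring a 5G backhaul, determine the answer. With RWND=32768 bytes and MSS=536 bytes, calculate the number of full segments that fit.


Given: RWND = 32768 bytes, MSS = 536 bytes
Full segments = floor(RWND / MSS)
Full segments = floor(32768 / 536)
Full segments = floor(61.1343) = 61

61


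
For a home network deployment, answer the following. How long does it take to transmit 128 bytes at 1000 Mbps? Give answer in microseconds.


Given: packet = 128 bytes, bandwidth = 1000 Mbps
Packet in bits = 128 * 8 = 1024 bits
Bandwidth = 1000 * 10^6 = 1000000000 bps
Time = 1024 / 1000000000 seconds
Time in us = 1024 * 10^6 / 1000000000 = 1.024

1.024


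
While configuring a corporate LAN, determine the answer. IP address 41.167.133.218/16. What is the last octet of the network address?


Given: IP = 41.167.133.218, prefix = /16
Subnet mask = 255.255.0.0
Last octet of IP: 218
Last octet of mask: 0
Network last octet = 218 AND 0 = 0

0


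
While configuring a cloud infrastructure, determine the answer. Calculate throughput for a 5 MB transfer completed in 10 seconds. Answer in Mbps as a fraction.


Given: file = 5 MB, time = 10 s
File in Mb = 5 * 8 = 40 Mb
Throughput = 40 / 10 Mbps
Throughput = 4 Mbps

4


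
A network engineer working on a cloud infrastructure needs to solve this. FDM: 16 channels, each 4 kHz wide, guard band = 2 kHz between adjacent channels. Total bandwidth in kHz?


Given: 16 channels, 4 kHz each, guard = 2 kHz
Channel bandwidth = 16 * 4 = 64 kHz
Guard bands = 15 gaps * 2 kHz = 30 kHz
Total = 64 + 30 = 94 kHz

94


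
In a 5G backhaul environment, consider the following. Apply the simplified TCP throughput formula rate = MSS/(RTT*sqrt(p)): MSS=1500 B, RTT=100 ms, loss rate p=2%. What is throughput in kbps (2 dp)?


Given: MSS = 1500 bytes, RTT = 100 ms, loss = 2%
RTT in seconds = 100 / 1000 = 0.1
Loss rate = 2% = 0.02
sqrt(loss) = sqrt(0.02) = 0.141421356237
Throughput (bytes/s) = 1500 / (0.1 * 0.141421356237) = 106066.0172
Throughput (kbps) = 106066.0172 * 8 / 1000 = 848.528137 -> 848.53 kbps (2 dp)

848.53


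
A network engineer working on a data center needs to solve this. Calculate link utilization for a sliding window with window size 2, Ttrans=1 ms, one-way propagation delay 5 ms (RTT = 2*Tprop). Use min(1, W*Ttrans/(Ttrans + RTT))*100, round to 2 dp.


Given: W = 2, Ttrans = 1 ms, RTT = 10 ms (= 2 * Tprop, Tprop = 5 ms)
Cycle time = Ttrans + RTT = 1 + 10 = 11 ms (first packet sent until its ACK returns)
W * Ttrans = 2 * 1 = 2 ms of sending per cycle
W * Ttrans / (Ttrans + RTT) = 2 / 11 = 0.181818
U = min(1, 0.181818) = 0.181818
U% = 18.18%

18.18
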